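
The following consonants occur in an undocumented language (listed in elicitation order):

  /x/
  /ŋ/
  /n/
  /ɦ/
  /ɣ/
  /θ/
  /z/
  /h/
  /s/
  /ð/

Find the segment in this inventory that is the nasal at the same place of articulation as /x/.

/ŋ/

/x/ is a voiceless velar fricative.
The nasal at the same place is a velar nasal — in this inventory, /ŋ/.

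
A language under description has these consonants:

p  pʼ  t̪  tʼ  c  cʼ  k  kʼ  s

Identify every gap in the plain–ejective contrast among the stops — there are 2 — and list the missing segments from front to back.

place of articulation  plain     ejective
bilabial          p         pʼ      
dental            t̪        —       
alveolar          —         tʼ      
palatal           c         cʼ      
velar             k         kʼ      
Gaps, from front to back: dental lacks ejective (/t̪ʼ/); alveolar lacks plain (/t/).

/t̪ʼ/, /t/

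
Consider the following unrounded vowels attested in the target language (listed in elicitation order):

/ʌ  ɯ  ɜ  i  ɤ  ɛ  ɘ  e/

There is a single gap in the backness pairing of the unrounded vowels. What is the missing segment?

Front: /i/ (high), /e/ (high-mid), /ɛ/ (low-mid).
Central: /ɘ/ (high-mid), /ɜ/ (low-mid).
Back: /ɯ/ (high), /ɤ/ (high-mid), /ʌ/ (low-mid).
The high row has no central member, so the gap is the high central unrounded vowel /ɨ/.

/ɨ/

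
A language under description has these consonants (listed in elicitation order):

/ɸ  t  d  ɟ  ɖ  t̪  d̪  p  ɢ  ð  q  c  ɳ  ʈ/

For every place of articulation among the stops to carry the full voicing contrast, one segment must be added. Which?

/b/

bilabial: voiceless /p/, voiced —.
dental: voiceless /t̪/, voiced /d̪/.
alveolar: voiceless /t/, voiced /d/.
retroflex: voiceless /ʈ/, voiced /ɖ/.
palatal: voiceless /c/, voiced /ɟ/.
uvular: voiceless /q/, voiced /ɢ/.
The bilabial row has no voiced member, so the gap is the voiced bilabial stop /b/.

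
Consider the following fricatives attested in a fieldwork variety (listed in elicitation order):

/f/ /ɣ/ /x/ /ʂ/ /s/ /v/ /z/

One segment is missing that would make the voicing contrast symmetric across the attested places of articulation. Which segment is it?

/ʐ/

Voiceless: /f/ (labiodental), /s/ (alveolar), /ʂ/ (retroflex), /x/ (velar).
Voiced: /v/ (labiodental), /z/ (alveolar), /ɣ/ (velar).
The retroflex row has no voiced member, so the gap is the voiced retroflex fricative /ʐ/.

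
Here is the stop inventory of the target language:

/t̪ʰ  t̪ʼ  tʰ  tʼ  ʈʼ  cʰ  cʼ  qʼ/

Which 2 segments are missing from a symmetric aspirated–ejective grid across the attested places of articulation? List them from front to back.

dental: aspirated /t̪ʰ/, ejective /t̪ʼ/.
alveolar: aspirated /tʰ/, ejective /tʼ/.
retroflex: aspirated —, ejective /ʈʼ/.
palatal: aspirated /cʰ/, ejective /cʼ/.
uvular: aspirated —, ejective /qʼ/.
Gaps, from front to back: retroflex lacks aspirated (/ʈʰ/); uvular lacks aspirated (/qʰ/).

/ʈʰ/, /qʰ/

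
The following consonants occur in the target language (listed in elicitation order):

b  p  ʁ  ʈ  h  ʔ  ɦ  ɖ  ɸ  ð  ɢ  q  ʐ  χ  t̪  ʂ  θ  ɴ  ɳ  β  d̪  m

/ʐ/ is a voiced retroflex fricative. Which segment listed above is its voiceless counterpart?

/ʂ/

The voiceless counterpart is a voiceless retroflex fricative — in this inventory, /ʂ/.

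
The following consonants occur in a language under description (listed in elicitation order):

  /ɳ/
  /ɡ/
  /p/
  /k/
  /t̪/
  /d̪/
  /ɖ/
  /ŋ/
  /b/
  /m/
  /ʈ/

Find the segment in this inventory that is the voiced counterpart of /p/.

/b/

/p/ is a voiceless bilabial stop.
The voiced counterpart is a voiced bilabial stop — in this inventory, /b/.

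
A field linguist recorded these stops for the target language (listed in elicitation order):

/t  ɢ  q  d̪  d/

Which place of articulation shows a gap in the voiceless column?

dental

dental: voiceless —, voiced /d̪/.
alveolar: voiceless /t/, voiced /d/.
uvular: voiceless /q/, voiced /ɢ/.
Every place of articulation has a voiceless member except dental, where /t̪/ would be expected.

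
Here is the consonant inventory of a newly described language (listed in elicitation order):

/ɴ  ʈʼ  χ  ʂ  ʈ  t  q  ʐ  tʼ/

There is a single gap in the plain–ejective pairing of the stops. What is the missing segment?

Plain: /t/ (alveolar), /ʈ/ (retroflex), /q/ (uvular).
Ejective: /tʼ/ (alveolar), /ʈʼ/ (retroflex).
The uvular row has no ejective member, so the gap is the ejective uvular stop /qʼ/.

/qʼ/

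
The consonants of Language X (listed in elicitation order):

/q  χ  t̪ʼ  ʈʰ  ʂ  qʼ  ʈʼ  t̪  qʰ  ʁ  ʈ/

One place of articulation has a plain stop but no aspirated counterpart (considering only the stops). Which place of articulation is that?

dental

Plain: /t̪/ (dental), /ʈ/ (retroflex), /q/ (uvular).
Aspirated: /ʈʰ/ (retroflex), /qʰ/ (uvular).
Ejective: /t̪ʼ/ (dental), /ʈʼ/ (retroflex), /qʼ/ (uvular).
Every place of articulation has an aspirated member except dental, where /t̪ʰ/ would be expected.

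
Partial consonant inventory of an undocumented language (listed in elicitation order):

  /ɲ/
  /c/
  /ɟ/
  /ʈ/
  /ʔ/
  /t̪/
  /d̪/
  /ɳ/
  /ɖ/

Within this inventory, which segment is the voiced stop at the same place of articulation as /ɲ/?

/ɲ/ is a palatal nasal.
The voiced stop at the same place is a voiced palatal stop — in this inventory, /ɟ/.

/ɟ/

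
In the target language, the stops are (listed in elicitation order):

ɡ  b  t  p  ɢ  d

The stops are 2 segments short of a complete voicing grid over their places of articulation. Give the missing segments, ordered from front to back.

bilabial: voiceless /p/, voiced /b/.
alveolar: voiceless /t/, voiced /d/.
velar: voiceless —, voiced /ɡ/.
uvular: voiceless —, voiced /ɢ/.
Gaps, from front to back: velar lacks voiceless (/k/); uvular lacks voiceless (/q/).

/k/, /q/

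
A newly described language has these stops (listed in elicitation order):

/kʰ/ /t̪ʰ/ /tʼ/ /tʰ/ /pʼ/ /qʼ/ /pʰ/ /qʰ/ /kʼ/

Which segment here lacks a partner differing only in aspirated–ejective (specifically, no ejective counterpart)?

/t̪ʰ/

Bilabial: /pʰ/ ~ /pʼ/
Alveolar: /tʰ/ ~ /tʼ/
Velar: /kʰ/ ~ /kʼ/
Uvular: /qʰ/ ~ /qʼ/
Dental: only /t̪ʰ/ (aspirated); no ejective partner.
So /t̪ʰ/ is the unpaired segment.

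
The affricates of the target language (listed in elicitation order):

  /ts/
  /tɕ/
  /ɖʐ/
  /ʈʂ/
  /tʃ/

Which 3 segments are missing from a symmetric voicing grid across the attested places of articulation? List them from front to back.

/dz/, /dʒ/, /dʑ/

Voiceless: /ts/ (alveolar), /tʃ/ (postalveolar), /ʈʂ/ (retroflex), /tɕ/ (alveolo-palatal).
Voiced: /ɖʐ/ (retroflex).
Gaps, from front to back: alveolar lacks voiced (/dz/); postalveolar lacks voiced (/dʒ/); alveolo-palatal lacks voiced (/dʑ/).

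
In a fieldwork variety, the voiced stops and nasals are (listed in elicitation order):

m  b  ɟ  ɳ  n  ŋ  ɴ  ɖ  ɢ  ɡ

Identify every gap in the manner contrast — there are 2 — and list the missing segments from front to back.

/d/, /ɲ/

bilabial: oral stop /b/, nasal /m/.
alveolar: oral stop —, nasal /n/.
retroflex: oral stop /ɖ/, nasal /ɳ/.
palatal: oral stop /ɟ/, nasal —.
velar: oral stop /ɡ/, nasal /ŋ/.
uvular: oral stop /ɢ/, nasal /ɴ/.
Gaps, from front to back: alveolar lacks oral stop (/d/); palatal lacks nasal (/ɲ/).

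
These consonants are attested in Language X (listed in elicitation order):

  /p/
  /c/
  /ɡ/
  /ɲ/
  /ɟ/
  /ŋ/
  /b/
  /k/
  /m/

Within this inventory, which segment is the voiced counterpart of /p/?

/b/

/p/ is a voiceless bilabial stop.
The voiced counterpart is a voiced bilabial stop — in this inventory, /b/.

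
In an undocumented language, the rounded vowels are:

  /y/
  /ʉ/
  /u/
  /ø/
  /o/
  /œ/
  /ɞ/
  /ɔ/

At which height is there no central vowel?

Front: /y/ (high), /ø/ (high-mid), /œ/ (low-mid).
Central: /ʉ/ (high), /ɞ/ (low-mid).
Back: /u/ (high), /o/ (high-mid), /ɔ/ (low-mid).
Every height has a central member except high-mid, where /ɵ/ would be expected.

high-mid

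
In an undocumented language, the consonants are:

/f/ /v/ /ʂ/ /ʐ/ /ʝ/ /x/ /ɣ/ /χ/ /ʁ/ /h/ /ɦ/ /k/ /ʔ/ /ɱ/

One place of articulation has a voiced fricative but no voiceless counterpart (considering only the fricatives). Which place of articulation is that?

palatal

labiodental: voiceless /f/, voiced /v/.
retroflex: voiceless /ʂ/, voiced /ʐ/.
palatal: voiceless —, voiced /ʝ/.
velar: voiceless /x/, voiced /ɣ/.
uvular: voiceless /χ/, voiced /ʁ/.
glottal: voiceless /h/, voiced /ɦ/.
Every place of articulation has a voiceless member except palatal, where /ç/ would be expected.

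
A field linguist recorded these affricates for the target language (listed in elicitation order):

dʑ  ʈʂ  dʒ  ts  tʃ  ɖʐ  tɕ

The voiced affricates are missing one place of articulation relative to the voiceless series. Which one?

alveolar

alveolar: voiceless /ts/, voiced —.
postalveolar: voiceless /tʃ/, voiced /dʒ/.
retroflex: voiceless /ʈʂ/, voiced /ɖʐ/.
alveolo-palatal: voiceless /tɕ/, voiced /dʑ/.
Every place of articulation has a voiced member except alveolar, where /dz/ would be expected.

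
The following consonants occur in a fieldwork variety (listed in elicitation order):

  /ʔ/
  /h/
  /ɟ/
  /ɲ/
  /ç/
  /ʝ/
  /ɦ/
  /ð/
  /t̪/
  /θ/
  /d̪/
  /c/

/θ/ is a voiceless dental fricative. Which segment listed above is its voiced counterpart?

/ð/

The voiced counterpart is a voiced dental fricative — in this inventory, /ð/.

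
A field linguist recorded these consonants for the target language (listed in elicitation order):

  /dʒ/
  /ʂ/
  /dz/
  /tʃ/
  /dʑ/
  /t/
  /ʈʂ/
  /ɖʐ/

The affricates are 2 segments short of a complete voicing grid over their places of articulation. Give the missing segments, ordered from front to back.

place of articulation  voiceless  voiced  
alveolar          —         dz      
postalveolar      tʃ        dʒ      
retroflex         ʈʂ        ɖʐ      
alveolo-palatal   —         dʑ      
Gaps, from front to back: alveolar lacks voiceless (/ts/); alveolo-palatal lacks voiceless (/tɕ/).

/ts/, /tɕ/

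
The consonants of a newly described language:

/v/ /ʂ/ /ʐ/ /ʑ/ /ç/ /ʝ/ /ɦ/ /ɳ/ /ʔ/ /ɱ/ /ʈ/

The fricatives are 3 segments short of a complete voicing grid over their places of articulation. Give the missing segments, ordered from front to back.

/f/, /ɕ/, /h/

Voiceless: /ʂ/ (retroflex), /ç/ (palatal).
Voiced: /v/ (labiodental), /ʐ/ (retroflex), /ʑ/ (alveolo-palatal), /ʝ/ (palatal), /ɦ/ (glottal).
Gaps, from front to back: labiodental lacks voiceless (/f/); alveolo-palatal lacks voiceless (/ɕ/); glottal lacks voiceless (/h/).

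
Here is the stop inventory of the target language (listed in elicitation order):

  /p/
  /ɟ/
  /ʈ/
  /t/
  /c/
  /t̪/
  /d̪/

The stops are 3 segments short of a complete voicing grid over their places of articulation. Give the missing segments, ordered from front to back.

/b/, /d/, /ɖ/

place of articulation  voiceless  voiced  
bilabial          p         —       
dental            t̪        d̪      
alveolar          t         —       
retroflex         ʈ         —       
palatal           c         ɟ       
Gaps, from front to back: bilabial lacks voiced (/b/); alveolar lacks voiced (/d/); retroflex lacks voiced (/ɖ/).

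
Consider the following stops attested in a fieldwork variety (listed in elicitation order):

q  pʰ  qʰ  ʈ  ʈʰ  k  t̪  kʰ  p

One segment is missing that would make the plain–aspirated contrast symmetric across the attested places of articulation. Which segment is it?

/t̪ʰ/

bilabial: plain /p/, aspirated /pʰ/.
dental: plain /t̪/, aspirated —.
retroflex: plain /ʈ/, aspirated /ʈʰ/.
velar: plain /k/, aspirated /kʰ/.
uvular: plain /q/, aspirated /qʰ/.
The dental row has no aspirated member, so the gap is the aspirated dental stop /t̪ʰ/.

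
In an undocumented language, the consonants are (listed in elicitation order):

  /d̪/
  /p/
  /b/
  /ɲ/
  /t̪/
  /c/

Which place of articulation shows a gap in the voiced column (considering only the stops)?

place of articulation  voiceless  voiced  
bilabial          p         b       
dental            t̪        d̪      
palatal           c         —       
Every place of articulation has a voiced member except palatal, where /ɟ/ would be expected.

palatal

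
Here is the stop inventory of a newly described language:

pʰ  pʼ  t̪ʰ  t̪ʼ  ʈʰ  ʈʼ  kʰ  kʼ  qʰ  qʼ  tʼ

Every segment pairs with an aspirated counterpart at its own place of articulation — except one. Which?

/tʼ/

Bilabial: /pʰ/ ~ /pʼ/
Dental: /t̪ʰ/ ~ /t̪ʼ/
Retroflex: /ʈʰ/ ~ /ʈʼ/
Velar: /kʰ/ ~ /kʼ/
Uvular: /qʰ/ ~ /qʼ/
Alveolar: only /tʼ/ (ejective); no aspirated partner.
So /tʼ/ is the unpaired segment.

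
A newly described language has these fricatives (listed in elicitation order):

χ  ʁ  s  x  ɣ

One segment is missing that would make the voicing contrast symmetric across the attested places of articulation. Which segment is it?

/z/

place of articulation  voiceless  voiced  
alveolar          s         —       
velar             x         ɣ       
uvular            χ         ʁ       
The alveolar row has no voiced member, so the gap is the voiced alveolar fricative /z/.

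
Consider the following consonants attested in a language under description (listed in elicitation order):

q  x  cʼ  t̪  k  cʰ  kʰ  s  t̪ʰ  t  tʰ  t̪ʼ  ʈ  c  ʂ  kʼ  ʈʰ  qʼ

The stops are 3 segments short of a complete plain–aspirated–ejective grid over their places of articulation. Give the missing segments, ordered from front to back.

place of articulation  plain     aspirated  ejective
dental            t̪        t̪ʰ       t̪ʼ     
alveolar          t         tʰ        —       
retroflex         ʈ         ʈʰ        —       
palatal           c         cʰ        cʼ      
velar             k         kʰ        kʼ      
uvular            q         —         qʼ      
Gaps, from front to back: alveolar lacks ejective (/tʼ/); retroflex lacks ejective (/ʈʼ/); uvular lacks aspirated (/qʰ/).

/tʼ/, /ʈʼ/, /qʰ/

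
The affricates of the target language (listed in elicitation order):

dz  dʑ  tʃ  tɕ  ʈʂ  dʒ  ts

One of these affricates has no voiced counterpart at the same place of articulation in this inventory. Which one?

/ʈʂ/

Alveolar: /ts/ ~ /dz/
Postalveolar: /tʃ/ ~ /dʒ/
Alveolo-palatal: /tɕ/ ~ /dʑ/
Retroflex: only /ʈʂ/ (voiceless); no voiced partner.
So /ʈʂ/ is the unpaired segment.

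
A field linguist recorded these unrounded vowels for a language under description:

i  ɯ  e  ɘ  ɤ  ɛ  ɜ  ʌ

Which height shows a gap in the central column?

height            front     central   back    
high              i         —         ɯ       
high-mid          e         ɘ         ɤ       
low-mid           ɛ         ɜ         ʌ       
Every height has a central member except high, where /ɨ/ would be expected.

high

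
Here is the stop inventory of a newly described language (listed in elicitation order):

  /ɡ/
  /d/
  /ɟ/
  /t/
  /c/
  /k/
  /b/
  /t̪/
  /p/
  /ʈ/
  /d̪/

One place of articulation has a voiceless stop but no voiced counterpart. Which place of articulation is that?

retroflex

place of articulation  voiceless  voiced  
bilabial          p         b       
dental            t̪        d̪      
alveolar          t         d       
retroflex         ʈ         —       
palatal           c         ɟ       
velar             k         ɡ       
Every place of articulation has a voiced member except retroflex, where /ɖ/ would be expected.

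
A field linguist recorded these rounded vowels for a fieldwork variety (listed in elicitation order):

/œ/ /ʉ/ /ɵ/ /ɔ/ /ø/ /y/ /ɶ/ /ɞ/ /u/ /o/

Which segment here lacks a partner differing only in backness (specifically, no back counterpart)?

/ɶ/

High: /y/ ~ /ʉ/ ~ /u/
High-mid: /ø/ ~ /ɵ/ ~ /o/
Low-mid: /œ/ ~ /ɞ/ ~ /ɔ/
Low: only /ɶ/ (front); no back partner.
So /ɶ/ is the unpaired segment.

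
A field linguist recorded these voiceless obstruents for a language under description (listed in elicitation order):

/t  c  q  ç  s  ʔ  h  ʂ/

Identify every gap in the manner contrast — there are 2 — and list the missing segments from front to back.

/ʈ/, /χ/

place of articulation  stop      fricative
alveolar          t         s       
retroflex         —         ʂ       
palatal           c         ç       
uvular            q         —       
glottal           ʔ         h       
Gaps, from front to back: retroflex lacks stop (/ʈ/); uvular lacks fricative (/χ/).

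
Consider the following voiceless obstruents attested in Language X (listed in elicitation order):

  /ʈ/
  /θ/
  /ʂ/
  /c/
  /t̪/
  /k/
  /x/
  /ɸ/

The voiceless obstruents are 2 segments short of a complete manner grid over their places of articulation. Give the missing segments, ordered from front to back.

bilabial: stop —, fricative /ɸ/.
dental: stop /t̪/, fricative /θ/.
retroflex: stop /ʈ/, fricative /ʂ/.
palatal: stop /c/, fricative —.
velar: stop /k/, fricative /x/.
Gaps, from front to back: bilabial lacks stop (/p/); palatal lacks fricative (/ç/).

/p/, /ç/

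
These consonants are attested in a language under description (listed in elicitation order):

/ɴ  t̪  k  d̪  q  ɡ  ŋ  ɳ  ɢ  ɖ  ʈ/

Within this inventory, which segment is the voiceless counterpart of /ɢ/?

/ɢ/ is a voiced uvular stop.
The voiceless counterpart is a voiceless uvular stop — in this inventory, /q/.

/q/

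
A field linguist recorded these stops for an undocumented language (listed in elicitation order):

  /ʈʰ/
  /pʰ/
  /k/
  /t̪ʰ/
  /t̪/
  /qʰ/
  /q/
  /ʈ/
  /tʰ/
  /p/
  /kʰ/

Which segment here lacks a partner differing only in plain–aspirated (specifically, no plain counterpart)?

Bilabial: /p/ ~ /pʰ/
Dental: /t̪/ ~ /t̪ʰ/
Retroflex: /ʈ/ ~ /ʈʰ/
Velar: /k/ ~ /kʰ/
Uvular: /q/ ~ /qʰ/
Alveolar: only /tʰ/ (aspirated); no plain partner.
So /tʰ/ is the unpaired segment.

/tʰ/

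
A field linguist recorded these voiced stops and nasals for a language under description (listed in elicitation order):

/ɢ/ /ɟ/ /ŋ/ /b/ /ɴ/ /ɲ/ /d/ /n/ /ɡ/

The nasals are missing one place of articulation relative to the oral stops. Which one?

bilabial: oral stop /b/, nasal —.
alveolar: oral stop /d/, nasal /n/.
palatal: oral stop /ɟ/, nasal /ɲ/.
velar: oral stop /ɡ/, nasal /ŋ/.
uvular: oral stop /ɢ/, nasal /ɴ/.
Every place of articulation has a nasal member except bilabial, where /m/ would be expected.

bilabial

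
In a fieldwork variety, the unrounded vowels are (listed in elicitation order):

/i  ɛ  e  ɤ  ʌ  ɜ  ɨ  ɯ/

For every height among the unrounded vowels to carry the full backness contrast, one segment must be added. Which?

height            front     central   back    
high              i         ɨ         ɯ       
high-mid          e         —         ɤ       
low-mid           ɛ         ɜ         ʌ       
The high-mid row has no central member, so the gap is the high-mid central unrounded vowel /ɘ/.

/ɘ/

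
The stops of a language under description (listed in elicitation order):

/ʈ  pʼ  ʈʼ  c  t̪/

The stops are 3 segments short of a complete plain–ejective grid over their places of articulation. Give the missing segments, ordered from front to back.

/p/, /t̪ʼ/, /cʼ/

Plain: /t̪/ (dental), /ʈ/ (retroflex), /c/ (palatal).
Ejective: /pʼ/ (bilabial), /ʈʼ/ (retroflex).
Gaps, from front to back: bilabial lacks plain (/p/); dental lacks ejective (/t̪ʼ/); palatal lacks ejective (/cʼ/).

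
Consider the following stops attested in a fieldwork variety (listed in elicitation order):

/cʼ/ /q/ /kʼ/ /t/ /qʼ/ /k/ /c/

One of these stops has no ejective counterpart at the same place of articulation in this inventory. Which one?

Palatal: /c/ ~ /cʼ/
Velar: /k/ ~ /kʼ/
Uvular: /q/ ~ /qʼ/
Alveolar: only /t/ (plain); no ejective partner.
So /t/ is the unpaired segment.

/t/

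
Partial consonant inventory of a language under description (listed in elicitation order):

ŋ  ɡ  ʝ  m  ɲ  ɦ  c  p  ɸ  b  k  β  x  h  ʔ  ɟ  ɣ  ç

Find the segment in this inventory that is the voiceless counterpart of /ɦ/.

/h/

/ɦ/ is a voiced glottal fricative.
The voiceless counterpart is a voiceless glottal fricative — in this inventory, /h/.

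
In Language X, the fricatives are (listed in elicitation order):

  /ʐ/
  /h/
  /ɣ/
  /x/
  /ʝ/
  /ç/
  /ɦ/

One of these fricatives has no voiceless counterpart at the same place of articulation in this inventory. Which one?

Palatal: /ç/ ~ /ʝ/
Velar: /x/ ~ /ɣ/
Glottal: /h/ ~ /ɦ/
Retroflex: only /ʐ/ (voiced); no voiceless partner.
So /ʐ/ is the unpaired segment.

/ʐ/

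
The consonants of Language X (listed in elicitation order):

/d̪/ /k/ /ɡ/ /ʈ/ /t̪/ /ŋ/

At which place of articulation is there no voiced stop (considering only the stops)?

dental: voiceless /t̪/, voiced /d̪/.
retroflex: voiceless /ʈ/, voiced —.
velar: voiceless /k/, voiced /ɡ/.
Every place of articulation has a voiced member except retroflex, where /ɖ/ would be expected.

retroflex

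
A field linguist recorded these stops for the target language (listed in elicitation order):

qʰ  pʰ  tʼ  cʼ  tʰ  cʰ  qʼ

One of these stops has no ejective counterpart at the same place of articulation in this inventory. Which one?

Alveolar: /tʰ/ ~ /tʼ/
Palatal: /cʰ/ ~ /cʼ/
Uvular: /qʰ/ ~ /qʼ/
Bilabial: only /pʰ/ (aspirated); no ejective partner.
So /pʰ/ is the unpaired segment.

/pʰ/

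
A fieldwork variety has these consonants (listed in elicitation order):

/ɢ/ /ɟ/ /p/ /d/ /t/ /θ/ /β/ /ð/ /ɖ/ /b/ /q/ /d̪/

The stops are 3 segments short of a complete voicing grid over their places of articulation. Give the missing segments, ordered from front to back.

place of articulation  voiceless  voiced  
bilabial          p         b       
dental            —         d̪      
alveolar          t         d       
retroflex         —         ɖ       
palatal           —         ɟ       
uvular            q         ɢ       
Gaps, from front to back: dental lacks voiceless (/t̪/); retroflex lacks voiceless (/ʈ/); palatal lacks voiceless (/c/).

/t̪/, /ʈ/, /c/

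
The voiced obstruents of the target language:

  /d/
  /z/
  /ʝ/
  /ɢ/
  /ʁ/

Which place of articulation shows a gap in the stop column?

palatal

alveolar: stop /d/, fricative /z/.
palatal: stop —, fricative /ʝ/.
uvular: stop /ɢ/, fricative /ʁ/.
Every place of articulation has a stop member except palatal, where /ɟ/ would be expected.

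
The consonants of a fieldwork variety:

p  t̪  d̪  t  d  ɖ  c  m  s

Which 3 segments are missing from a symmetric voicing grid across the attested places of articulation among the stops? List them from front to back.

/b/, /ʈ/, /ɟ/

bilabial: voiceless /p/, voiced —.
dental: voiceless /t̪/, voiced /d̪/.
alveolar: voiceless /t/, voiced /d/.
retroflex: voiceless —, voiced /ɖ/.
palatal: voiceless /c/, voiced —.
Gaps, from front to back: bilabial lacks voiced (/b/); retroflex lacks voiceless (/ʈ/); palatal lacks voiced (/ɟ/).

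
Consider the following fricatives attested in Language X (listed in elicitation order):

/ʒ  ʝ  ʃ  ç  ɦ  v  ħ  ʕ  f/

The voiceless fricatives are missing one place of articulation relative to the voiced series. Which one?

glottal

Voiceless: /f/ (labiodental), /ʃ/ (postalveolar), /ç/ (palatal), /ħ/ (pharyngeal).
Voiced: /v/ (labiodental), /ʒ/ (postalveolar), /ʝ/ (palatal), /ʕ/ (pharyngeal), /ɦ/ (glottal).
Every place of articulation has a voiceless member except glottal, where /h/ would be expected.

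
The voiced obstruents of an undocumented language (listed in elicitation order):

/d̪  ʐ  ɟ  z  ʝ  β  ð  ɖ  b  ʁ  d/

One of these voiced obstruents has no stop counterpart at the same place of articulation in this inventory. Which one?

/ʁ/

Bilabial: /b/ ~ /β/
Dental: /d̪/ ~ /ð/
Alveolar: /d/ ~ /z/
Retroflex: /ɖ/ ~ /ʐ/
Palatal: /ɟ/ ~ /ʝ/
Uvular: only /ʁ/ (fricative); no stop partner.
So /ʁ/ is the unpaired segment.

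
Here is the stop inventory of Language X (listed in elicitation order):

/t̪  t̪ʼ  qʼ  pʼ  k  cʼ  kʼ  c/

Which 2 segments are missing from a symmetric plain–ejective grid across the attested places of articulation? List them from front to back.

place of articulation  plain     ejective
bilabial          —         pʼ      
dental            t̪        t̪ʼ     
palatal           c         cʼ      
velar             k         kʼ      
uvular            —         qʼ      
Gaps, from front to back: bilabial lacks plain (/p/); uvular lacks plain (/q/).

/p/, /q/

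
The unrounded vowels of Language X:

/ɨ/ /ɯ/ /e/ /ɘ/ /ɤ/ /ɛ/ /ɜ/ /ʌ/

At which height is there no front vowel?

high

height            front     central   back    
high              —         ɨ         ɯ       
high-mid          e         ɘ         ɤ       
low-mid           ɛ         ɜ         ʌ       
Every height has a front member except high, where /i/ would be expected.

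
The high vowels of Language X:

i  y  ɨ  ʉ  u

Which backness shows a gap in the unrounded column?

backness          unrounded  rounded 
front             i         y       
central           ɨ         ʉ       
back              —         u       
Every backness has an unrounded member except back, where /ɯ/ would be expected.

back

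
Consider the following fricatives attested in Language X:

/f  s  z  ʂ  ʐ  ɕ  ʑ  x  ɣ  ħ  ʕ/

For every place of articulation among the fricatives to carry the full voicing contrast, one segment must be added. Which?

Voiceless: /f/ (labiodental), /s/ (alveolar), /ʂ/ (retroflex), /ɕ/ (alveolo-palatal), /x/ (velar), /ħ/ (pharyngeal).
Voiced: /z/ (alveolar), /ʐ/ (retroflex), /ʑ/ (alveolo-palatal), /ɣ/ (velar), /ʕ/ (pharyngeal).
The labiodental row has no voiced member, so the gap is the voiced labiodental fricative /v/.

/v/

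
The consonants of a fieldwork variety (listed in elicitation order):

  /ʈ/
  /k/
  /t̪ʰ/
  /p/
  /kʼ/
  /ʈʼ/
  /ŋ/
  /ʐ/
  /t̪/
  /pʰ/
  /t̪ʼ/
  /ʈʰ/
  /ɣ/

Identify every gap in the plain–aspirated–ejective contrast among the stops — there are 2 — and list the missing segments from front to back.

/pʼ/, /kʰ/

place of articulation  plain     aspirated  ejective
bilabial          p         pʰ        —       
dental            t̪        t̪ʰ       t̪ʼ     
retroflex         ʈ         ʈʰ        ʈʼ      
velar             k         —         kʼ      
Gaps, from front to back: bilabial lacks ejective (/pʼ/); velar lacks aspirated (/kʰ/).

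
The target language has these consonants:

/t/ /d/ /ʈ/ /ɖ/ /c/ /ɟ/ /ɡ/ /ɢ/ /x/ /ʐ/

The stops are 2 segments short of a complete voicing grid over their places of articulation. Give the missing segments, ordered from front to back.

/k/, /q/

Voiceless: /t/ (alveolar), /ʈ/ (retroflex), /c/ (palatal).
Voiced: /d/ (alveolar), /ɖ/ (retroflex), /ɟ/ (palatal), /ɡ/ (velar), /ɢ/ (uvular).
Gaps, from front to back: velar lacks voiceless (/k/); uvular lacks voiceless (/q/).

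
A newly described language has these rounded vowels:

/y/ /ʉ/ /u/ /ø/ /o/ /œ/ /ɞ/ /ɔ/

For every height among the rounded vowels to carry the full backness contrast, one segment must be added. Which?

/ɵ/

high: front /y/, central /ʉ/, back /u/.
high-mid: front /ø/, central —, back /o/.
low-mid: front /œ/, central /ɞ/, back /ɔ/.
The high-mid row has no central member, so the gap is the high-mid central rounded vowel /ɵ/.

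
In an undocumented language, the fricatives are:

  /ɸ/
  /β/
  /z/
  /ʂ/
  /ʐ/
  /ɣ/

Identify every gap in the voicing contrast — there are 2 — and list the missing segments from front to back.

bilabial: voiceless /ɸ/, voiced /β/.
alveolar: voiceless —, voiced /z/.
retroflex: voiceless /ʂ/, voiced /ʐ/.
velar: voiceless —, voiced /ɣ/.
Gaps, from front to back: alveolar lacks voiceless (/s/); velar lacks voiceless (/x/).

/s/, /x/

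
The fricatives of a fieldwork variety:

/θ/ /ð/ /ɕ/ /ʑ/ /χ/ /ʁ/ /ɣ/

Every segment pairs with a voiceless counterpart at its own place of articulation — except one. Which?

/ɣ/

Dental: /θ/ ~ /ð/
Alveolo-palatal: /ɕ/ ~ /ʑ/
Uvular: /χ/ ~ /ʁ/
Velar: only /ɣ/ (voiced); no voiceless partner.
So /ɣ/ is the unpaired segment.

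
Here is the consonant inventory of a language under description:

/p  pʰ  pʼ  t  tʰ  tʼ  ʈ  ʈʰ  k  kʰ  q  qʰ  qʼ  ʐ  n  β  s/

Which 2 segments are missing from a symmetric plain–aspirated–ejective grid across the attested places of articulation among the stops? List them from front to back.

Plain: /p/ (bilabial), /t/ (alveolar), /ʈ/ (retroflex), /k/ (velar), /q/ (uvular).
Aspirated: /pʰ/ (bilabial), /tʰ/ (alveolar), /ʈʰ/ (retroflex), /kʰ/ (velar), /qʰ/ (uvular).
Ejective: /pʼ/ (bilabial), /tʼ/ (alveolar), /qʼ/ (uvular).
Gaps, from front to back: retroflex lacks ejective (/ʈʼ/); velar lacks ejective (/kʼ/).

/ʈʼ/, /kʼ/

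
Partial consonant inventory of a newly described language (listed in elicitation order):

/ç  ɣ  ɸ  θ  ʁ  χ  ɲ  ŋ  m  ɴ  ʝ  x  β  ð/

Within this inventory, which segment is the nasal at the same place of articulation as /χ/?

/χ/ is a voiceless uvular fricative.
The nasal at the same place is an uvular nasal — in this inventory, /ɴ/.

/ɴ/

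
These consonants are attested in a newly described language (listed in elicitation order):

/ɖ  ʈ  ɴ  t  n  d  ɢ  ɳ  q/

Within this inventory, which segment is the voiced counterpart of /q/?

/ɢ/

/q/ is a voiceless uvular stop.
The voiced counterpart is a voiced uvular stop — in this inventory, /ɢ/.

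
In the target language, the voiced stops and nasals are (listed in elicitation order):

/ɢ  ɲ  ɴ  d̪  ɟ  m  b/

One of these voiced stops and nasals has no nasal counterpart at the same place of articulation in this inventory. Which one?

/d̪/

Bilabial: /b/ ~ /m/
Palatal: /ɟ/ ~ /ɲ/
Uvular: /ɢ/ ~ /ɴ/
Dental: only /d̪/ (oral stop); no nasal partner.
So /d̪/ is the unpaired segment.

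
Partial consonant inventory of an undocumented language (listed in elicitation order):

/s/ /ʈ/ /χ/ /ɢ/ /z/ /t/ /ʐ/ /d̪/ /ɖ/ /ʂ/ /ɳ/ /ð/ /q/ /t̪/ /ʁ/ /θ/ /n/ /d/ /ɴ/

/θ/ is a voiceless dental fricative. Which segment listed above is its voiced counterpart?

/ð/

The voiced counterpart is a voiced dental fricative — in this inventory, /ð/.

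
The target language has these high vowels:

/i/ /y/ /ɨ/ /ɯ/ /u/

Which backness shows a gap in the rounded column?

front: unrounded /i/, rounded /y/.
central: unrounded /ɨ/, rounded —.
back: unrounded /ɯ/, rounded /u/.
Every backness has a rounded member except central, where /ʉ/ would be expected.

central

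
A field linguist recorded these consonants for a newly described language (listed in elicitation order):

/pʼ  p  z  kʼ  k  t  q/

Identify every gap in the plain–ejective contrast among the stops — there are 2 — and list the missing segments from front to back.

Plain: /p/ (bilabial), /t/ (alveolar), /k/ (velar), /q/ (uvular).
Ejective: /pʼ/ (bilabial), /kʼ/ (velar).
Gaps, from front to back: alveolar lacks ejective (/tʼ/); uvular lacks ejective (/qʼ/).

/tʼ/, /qʼ/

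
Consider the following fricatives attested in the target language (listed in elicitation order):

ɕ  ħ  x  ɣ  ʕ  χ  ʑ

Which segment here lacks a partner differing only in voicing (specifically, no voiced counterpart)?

Alveolo-palatal: /ɕ/ ~ /ʑ/
Velar: /x/ ~ /ɣ/
Pharyngeal: /ħ/ ~ /ʕ/
Uvular: only /χ/ (voiceless); no voiced partner.
So /χ/ is the unpaired segment.

/χ/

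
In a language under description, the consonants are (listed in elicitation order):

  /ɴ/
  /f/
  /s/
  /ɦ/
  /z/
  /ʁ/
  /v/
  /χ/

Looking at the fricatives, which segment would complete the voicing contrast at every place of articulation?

/h/

Voiceless: /f/ (labiodental), /s/ (alveolar), /χ/ (uvular).
Voiced: /v/ (labiodental), /z/ (alveolar), /ʁ/ (uvular), /ɦ/ (glottal).
The glottal row has no voiceless member, so the gap is the voiceless glottal fricative /h/.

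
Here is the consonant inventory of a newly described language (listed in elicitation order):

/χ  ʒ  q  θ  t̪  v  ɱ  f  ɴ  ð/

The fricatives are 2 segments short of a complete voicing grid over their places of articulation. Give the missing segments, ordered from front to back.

labiodental: voiceless /f/, voiced /v/.
dental: voiceless /θ/, voiced /ð/.
postalveolar: voiceless —, voiced /ʒ/.
uvular: voiceless /χ/, voiced —.
Gaps, from front to back: postalveolar lacks voiceless (/ʃ/); uvular lacks voiced (/ʁ/).

/ʃ/, /ʁ/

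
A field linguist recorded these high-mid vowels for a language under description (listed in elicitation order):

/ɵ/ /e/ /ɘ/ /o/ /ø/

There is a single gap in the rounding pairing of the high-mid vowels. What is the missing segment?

front: unrounded /e/, rounded /ø/.
central: unrounded /ɘ/, rounded /ɵ/.
back: unrounded —, rounded /o/.
The back row has no unrounded member, so the gap is the back unrounded vowel /ɤ/.

/ɤ/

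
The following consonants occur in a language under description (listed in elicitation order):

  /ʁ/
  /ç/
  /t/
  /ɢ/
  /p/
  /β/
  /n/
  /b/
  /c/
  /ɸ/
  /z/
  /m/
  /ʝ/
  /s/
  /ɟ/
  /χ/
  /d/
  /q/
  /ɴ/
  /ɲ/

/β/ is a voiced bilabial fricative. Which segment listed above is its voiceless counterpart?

/ɸ/

The voiceless counterpart is a voiceless bilabial fricative — in this inventory, /ɸ/.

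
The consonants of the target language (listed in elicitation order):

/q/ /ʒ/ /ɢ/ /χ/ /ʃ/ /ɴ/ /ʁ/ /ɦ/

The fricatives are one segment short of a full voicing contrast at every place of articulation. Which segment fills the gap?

/h/

postalveolar: voiceless /ʃ/, voiced /ʒ/.
uvular: voiceless /χ/, voiced /ʁ/.
glottal: voiceless —, voiced /ɦ/.
The glottal row has no voiceless member, so the gap is the voiceless glottal fricative /h/.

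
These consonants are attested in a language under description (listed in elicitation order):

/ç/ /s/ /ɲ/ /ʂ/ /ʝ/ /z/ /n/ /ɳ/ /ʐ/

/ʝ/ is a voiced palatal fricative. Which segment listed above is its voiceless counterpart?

/ç/

The voiceless counterpart is a voiceless palatal fricative — in this inventory, /ç/.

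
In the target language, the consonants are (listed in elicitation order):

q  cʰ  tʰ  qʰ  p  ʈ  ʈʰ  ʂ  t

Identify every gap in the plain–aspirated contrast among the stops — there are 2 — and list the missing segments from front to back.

/pʰ/, /c/

Plain: /p/ (bilabial), /t/ (alveolar), /ʈ/ (retroflex), /q/ (uvular).
Aspirated: /tʰ/ (alveolar), /ʈʰ/ (retroflex), /cʰ/ (palatal), /qʰ/ (uvular).
Gaps, from front to back: bilabial lacks aspirated (/pʰ/); palatal lacks plain (/c/).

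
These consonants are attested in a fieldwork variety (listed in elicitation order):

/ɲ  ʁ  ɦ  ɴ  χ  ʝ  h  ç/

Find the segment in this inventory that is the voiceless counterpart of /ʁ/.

/χ/

/ʁ/ is a voiced uvular fricative.
The voiceless counterpart is a voiceless uvular fricative — in this inventory, /χ/.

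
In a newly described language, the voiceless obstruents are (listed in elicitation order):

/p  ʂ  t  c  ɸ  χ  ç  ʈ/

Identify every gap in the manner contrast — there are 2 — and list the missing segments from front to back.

Stop: /p/ (bilabial), /t/ (alveolar), /ʈ/ (retroflex), /c/ (palatal).
Fricative: /ɸ/ (bilabial), /ʂ/ (retroflex), /ç/ (palatal), /χ/ (uvular).
Gaps, from front to back: alveolar lacks fricative (/s/); uvular lacks stop (/q/).

/s/, /q/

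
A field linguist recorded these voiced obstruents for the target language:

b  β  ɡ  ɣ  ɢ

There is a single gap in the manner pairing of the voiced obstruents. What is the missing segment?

bilabial: stop /b/, fricative /β/.
velar: stop /ɡ/, fricative /ɣ/.
uvular: stop /ɢ/, fricative —.
The uvular row has no fricative member, so the gap is the uvular fricative /ʁ/.

/ʁ/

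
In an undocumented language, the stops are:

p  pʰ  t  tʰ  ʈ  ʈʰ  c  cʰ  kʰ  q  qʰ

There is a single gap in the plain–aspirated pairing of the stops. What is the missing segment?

bilabial: plain /p/, aspirated /pʰ/.
alveolar: plain /t/, aspirated /tʰ/.
retroflex: plain /ʈ/, aspirated /ʈʰ/.
palatal: plain /c/, aspirated /cʰ/.
velar: plain —, aspirated /kʰ/.
uvular: plain /q/, aspirated /qʰ/.
The velar row has no plain member, so the gap is the plain velar stop /k/.

/k/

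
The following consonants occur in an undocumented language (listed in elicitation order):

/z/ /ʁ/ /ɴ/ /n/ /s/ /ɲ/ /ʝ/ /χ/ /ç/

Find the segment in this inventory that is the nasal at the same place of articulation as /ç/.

/ɲ/

/ç/ is a voiceless palatal fricative.
The nasal at the same place is a palatal nasal — in this inventory, /ɲ/.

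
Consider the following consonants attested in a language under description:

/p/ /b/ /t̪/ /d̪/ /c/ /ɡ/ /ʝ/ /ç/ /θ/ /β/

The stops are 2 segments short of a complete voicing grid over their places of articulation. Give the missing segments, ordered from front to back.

/ɟ/, /k/

Voiceless: /p/ (bilabial), /t̪/ (dental), /c/ (palatal).
Voiced: /b/ (bilabial), /d̪/ (dental), /ɡ/ (velar).
Gaps, from front to back: palatal lacks voiced (/ɟ/); velar lacks voiceless (/k/).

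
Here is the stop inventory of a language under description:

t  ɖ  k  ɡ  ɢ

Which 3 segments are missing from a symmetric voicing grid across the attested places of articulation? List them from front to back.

alveolar: voiceless /t/, voiced —.
retroflex: voiceless —, voiced /ɖ/.
velar: voiceless /k/, voiced /ɡ/.
uvular: voiceless —, voiced /ɢ/.
Gaps, from front to back: alveolar lacks voiced (/d/); retroflex lacks voiceless (/ʈ/); uvular lacks voiceless (/q/).

/d/, /ʈ/, /q/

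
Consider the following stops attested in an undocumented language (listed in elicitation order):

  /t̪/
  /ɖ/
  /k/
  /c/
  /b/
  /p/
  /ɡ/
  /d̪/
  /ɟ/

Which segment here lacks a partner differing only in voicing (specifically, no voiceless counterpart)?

Bilabial: /p/ ~ /b/
Dental: /t̪/ ~ /d̪/
Palatal: /c/ ~ /ɟ/
Velar: /k/ ~ /ɡ/
Retroflex: only /ɖ/ (voiced); no voiceless partner.
So /ɖ/ is the unpaired segment.

/ɖ/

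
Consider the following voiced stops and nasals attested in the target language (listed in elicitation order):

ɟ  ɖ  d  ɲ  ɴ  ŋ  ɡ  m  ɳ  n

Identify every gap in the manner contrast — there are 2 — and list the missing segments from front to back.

/b/, /ɢ/

Oral stop: /d/ (alveolar), /ɖ/ (retroflex), /ɟ/ (palatal), /ɡ/ (velar).
Nasal: /m/ (bilabial), /n/ (alveolar), /ɳ/ (retroflex), /ɲ/ (palatal), /ŋ/ (velar), /ɴ/ (uvular).
Gaps, from front to back: bilabial lacks oral stop (/b/); uvular lacks oral stop (/ɢ/).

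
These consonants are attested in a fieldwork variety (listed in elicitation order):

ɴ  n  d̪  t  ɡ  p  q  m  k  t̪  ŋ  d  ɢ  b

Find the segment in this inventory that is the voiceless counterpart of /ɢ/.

/ɢ/ is a voiced uvular stop.
The voiceless counterpart is a voiceless uvular stop — in this inventory, /q/.

/q/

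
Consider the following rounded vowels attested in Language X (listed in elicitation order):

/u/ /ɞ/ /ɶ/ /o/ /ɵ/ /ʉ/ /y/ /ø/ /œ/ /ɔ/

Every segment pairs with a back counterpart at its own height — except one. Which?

/ɶ/

High: /y/ ~ /ʉ/ ~ /u/
High-mid: /ø/ ~ /ɵ/ ~ /o/
Low-mid: /œ/ ~ /ɞ/ ~ /ɔ/
Low: only /ɶ/ (front); no back partner.
So /ɶ/ is the unpaired segment.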